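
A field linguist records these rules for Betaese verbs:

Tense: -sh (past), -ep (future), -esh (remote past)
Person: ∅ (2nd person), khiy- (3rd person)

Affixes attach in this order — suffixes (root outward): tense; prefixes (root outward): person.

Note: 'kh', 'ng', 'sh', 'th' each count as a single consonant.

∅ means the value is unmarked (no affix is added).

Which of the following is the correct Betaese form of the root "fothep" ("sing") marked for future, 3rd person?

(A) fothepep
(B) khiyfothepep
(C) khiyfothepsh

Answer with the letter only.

B

Attach tense future -ep → fothepep.
Attach person 3rd person khiy- → khiyfothepep.
So the correct form is khiyfothepep, option (B).
(A) fothepep is wrong: it uses 2nd person instead of 3rd person for person.
(C) khiyfothepsh is wrong: it uses past instead of future for tense.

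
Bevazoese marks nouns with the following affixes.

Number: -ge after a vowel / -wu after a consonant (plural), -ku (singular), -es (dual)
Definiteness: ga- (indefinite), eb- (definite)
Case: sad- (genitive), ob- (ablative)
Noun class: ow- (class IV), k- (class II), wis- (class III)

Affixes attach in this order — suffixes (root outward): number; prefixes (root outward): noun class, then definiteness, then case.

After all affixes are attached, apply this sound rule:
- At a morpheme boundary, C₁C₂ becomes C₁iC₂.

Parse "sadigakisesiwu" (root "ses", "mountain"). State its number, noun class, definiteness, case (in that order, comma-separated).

Segment: sad-ga-k-ses-wu.
number: -ge/wu → plural.
noun class: k- → class II.
definiteness: ga- → indefinite.
case: sad- → genitive.

plural, class II, indefinite, genitive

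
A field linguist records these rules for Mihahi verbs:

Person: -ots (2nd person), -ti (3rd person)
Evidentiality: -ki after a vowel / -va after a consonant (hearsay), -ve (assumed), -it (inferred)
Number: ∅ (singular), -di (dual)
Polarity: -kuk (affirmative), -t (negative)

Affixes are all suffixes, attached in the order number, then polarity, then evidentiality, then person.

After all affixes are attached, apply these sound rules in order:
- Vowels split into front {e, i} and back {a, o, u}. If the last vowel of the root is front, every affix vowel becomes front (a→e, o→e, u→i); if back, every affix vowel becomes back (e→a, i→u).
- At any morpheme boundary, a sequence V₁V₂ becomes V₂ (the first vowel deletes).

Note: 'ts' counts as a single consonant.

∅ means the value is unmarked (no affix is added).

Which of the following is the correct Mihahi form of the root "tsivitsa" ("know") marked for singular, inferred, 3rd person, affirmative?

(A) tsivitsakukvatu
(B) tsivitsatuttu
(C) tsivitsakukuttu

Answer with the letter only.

number = singular: zero marking, form stays tsivitsa.
Attach polarity affirmative -kuk → tsivitsakuk.
Attach evidentiality inferred -it → tsivitsakukit.
Attach person 3rd person -ti → tsivitsakukitti.
Apply vowel harmony: tsivitsakukitti → tsivitsakukuttu.
Vowel deletion: no change.
So the correct form is tsivitsakukuttu, option (C).
(B) tsivitsatuttu is wrong: it uses negative instead of affirmative for polarity.
(A) tsivitsakukvatu is wrong: it uses assumed instead of inferred for evidentiality.

C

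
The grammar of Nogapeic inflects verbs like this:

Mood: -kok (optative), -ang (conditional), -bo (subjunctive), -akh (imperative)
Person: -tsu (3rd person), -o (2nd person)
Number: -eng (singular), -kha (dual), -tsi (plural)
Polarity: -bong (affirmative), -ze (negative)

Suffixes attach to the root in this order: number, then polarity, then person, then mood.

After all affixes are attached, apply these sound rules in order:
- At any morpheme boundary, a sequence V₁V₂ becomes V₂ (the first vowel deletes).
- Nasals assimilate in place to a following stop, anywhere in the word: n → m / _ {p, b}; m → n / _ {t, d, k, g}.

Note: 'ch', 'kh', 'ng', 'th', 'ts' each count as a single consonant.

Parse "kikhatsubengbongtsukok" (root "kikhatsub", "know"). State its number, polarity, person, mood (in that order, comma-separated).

Segment: kikhatsub-eng-bong-tsu-kok.
number: -eng → singular.
polarity: -bong → affirmative.
person: -tsu → 3rd person.
mood: -kok → optative.

singular, affirmative, 3rd person, optative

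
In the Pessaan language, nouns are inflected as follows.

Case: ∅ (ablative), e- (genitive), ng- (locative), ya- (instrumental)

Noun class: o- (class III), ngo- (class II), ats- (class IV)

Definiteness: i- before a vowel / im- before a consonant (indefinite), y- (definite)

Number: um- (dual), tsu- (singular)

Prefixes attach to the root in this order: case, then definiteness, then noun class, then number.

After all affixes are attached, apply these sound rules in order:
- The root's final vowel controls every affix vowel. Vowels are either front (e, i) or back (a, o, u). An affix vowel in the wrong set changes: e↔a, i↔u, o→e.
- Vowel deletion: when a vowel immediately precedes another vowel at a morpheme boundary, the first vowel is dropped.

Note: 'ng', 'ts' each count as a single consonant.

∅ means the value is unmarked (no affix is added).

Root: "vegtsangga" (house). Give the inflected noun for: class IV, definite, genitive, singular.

tsatsyavegtsangga

Attach case genitive e- → evegtsangga.
Attach definiteness definite y- → yevegtsangga.
Attach noun class class IV ats- → atsyevegtsangga.
Attach number singular tsu- → tsuatsyevegtsangga.
Apply vowel harmony: tsuatsyevegtsangga → tsuatsyavegtsangga.
Apply vowel deletion: tsuatsyavegtsangga → tsatsyavegtsangga.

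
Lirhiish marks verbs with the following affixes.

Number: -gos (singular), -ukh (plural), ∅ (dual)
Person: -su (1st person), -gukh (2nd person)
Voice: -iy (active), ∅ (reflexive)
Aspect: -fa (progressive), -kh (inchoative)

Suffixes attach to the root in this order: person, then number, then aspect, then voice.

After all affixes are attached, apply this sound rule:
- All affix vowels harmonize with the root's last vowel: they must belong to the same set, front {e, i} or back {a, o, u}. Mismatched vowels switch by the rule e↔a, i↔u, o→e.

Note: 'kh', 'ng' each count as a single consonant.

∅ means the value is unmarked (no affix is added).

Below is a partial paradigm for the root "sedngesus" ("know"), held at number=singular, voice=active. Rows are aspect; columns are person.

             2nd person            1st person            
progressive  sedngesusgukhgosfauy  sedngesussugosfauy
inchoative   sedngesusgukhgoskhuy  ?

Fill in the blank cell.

sedngesussugoskhuy

Attach person 1st person -su → sedngesussu.
Attach number singular -gos → sedngesussugos.
Attach aspect inchoative -kh → sedngesussugoskh.
Attach voice active -iy → sedngesussugoskhiy.
Apply vowel harmony: sedngesussugoskhiy → sedngesussugoskhuy.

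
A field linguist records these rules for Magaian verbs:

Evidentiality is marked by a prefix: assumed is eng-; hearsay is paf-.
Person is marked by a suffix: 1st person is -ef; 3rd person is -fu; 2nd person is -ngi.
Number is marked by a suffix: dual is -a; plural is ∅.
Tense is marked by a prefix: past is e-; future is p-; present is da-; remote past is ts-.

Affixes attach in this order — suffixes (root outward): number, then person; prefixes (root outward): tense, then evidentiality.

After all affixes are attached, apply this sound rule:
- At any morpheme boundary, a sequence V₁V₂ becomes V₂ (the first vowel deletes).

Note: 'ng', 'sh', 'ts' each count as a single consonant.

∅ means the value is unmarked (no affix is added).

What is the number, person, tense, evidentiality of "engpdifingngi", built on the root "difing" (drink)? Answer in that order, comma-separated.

plural, 2nd person, future, assumed

Segment: eng-p-difing-ngi.
number: ∅ → plural.
person: -ngi → 2nd person.
tense: p- → future.
evidentiality: eng- → assumed.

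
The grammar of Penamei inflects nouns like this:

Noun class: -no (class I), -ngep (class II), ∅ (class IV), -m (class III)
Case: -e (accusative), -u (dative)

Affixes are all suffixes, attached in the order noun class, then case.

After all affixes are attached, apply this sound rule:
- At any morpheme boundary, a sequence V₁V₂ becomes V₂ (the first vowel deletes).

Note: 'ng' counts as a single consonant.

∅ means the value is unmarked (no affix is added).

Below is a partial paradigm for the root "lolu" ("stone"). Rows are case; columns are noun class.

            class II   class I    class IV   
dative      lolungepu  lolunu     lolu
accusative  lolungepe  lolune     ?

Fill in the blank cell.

lole

noun class = class IV: zero marking, form stays lolu.
Attach case accusative -e → lolue.
Apply vowel deletion: lolue → lole.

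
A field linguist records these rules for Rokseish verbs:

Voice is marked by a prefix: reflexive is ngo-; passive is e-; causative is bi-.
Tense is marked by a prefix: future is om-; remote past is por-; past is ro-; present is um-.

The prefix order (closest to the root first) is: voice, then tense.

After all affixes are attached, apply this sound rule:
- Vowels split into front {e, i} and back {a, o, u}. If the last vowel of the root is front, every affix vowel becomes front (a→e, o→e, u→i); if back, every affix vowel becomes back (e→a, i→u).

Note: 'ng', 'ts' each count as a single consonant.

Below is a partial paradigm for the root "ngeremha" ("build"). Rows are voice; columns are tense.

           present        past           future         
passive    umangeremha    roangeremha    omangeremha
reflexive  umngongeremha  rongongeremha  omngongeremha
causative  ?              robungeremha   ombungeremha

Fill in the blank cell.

umbungeremha

Attach voice causative bi- → bingeremha.
Attach tense present um- → umbingeremha.
Apply vowel harmony: umbingeremha → umbungeremha.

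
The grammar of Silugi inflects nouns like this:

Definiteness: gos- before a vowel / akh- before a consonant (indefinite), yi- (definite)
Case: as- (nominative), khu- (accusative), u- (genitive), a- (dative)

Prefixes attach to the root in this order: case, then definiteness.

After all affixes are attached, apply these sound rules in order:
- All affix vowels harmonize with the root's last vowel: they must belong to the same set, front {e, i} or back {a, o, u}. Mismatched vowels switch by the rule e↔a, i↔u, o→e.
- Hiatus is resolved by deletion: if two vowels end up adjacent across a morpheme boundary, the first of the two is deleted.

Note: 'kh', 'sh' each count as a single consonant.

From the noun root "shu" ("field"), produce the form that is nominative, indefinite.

gosasshu

Attach case nominative as- → asshu.
Attach definiteness indefinite gos- (before vowel 'a') → gosasshu.
Vowel harmony: no change.
Vowel deletion: no change.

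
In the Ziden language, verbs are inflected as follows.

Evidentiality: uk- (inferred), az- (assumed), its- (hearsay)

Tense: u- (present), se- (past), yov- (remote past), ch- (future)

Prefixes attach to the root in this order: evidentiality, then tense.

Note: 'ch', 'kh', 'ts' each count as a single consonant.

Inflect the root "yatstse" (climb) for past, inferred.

Attach evidentiality inferred uk- → ukyatstse.
Attach tense past se- → seukyatstse.

seukyatstse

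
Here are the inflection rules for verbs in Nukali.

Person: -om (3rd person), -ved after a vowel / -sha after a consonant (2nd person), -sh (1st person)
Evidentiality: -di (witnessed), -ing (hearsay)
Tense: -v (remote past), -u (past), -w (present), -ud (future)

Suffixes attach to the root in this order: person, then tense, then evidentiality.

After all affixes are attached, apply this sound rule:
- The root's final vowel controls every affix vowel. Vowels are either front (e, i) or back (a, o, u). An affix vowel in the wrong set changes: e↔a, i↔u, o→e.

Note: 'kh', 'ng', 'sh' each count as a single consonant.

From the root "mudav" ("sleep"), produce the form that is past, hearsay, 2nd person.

Attach person 2nd person -sha (after consonant 'v') → mudavsha.
Attach tense past -u → mudavshau.
Attach evidentiality hearsay -ing → mudavshauing.
Apply vowel harmony: mudavshauing → mudavshauung.

mudavshauung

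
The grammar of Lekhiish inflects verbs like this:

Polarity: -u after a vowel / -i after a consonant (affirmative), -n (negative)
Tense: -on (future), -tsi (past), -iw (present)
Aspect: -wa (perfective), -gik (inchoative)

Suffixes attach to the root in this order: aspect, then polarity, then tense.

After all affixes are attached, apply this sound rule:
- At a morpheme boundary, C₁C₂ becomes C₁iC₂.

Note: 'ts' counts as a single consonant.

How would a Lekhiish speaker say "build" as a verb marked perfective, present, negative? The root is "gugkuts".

gugkutsiwaniw

Attach aspect perfective -wa → gugkutswa.
Attach polarity negative -n → gugkutswan.
Attach tense present -iw → gugkutswaniw.
Apply epenthesis: gugkutswaniw → gugkutsiwaniw.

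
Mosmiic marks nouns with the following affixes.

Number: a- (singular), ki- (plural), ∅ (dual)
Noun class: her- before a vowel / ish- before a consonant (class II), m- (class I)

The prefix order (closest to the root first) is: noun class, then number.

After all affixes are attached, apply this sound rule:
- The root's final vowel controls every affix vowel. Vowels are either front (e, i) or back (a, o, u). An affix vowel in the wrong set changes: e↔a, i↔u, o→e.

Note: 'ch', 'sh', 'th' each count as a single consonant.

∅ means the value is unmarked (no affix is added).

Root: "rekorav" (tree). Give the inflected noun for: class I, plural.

Attach noun class class I m- → mrekorav.
Attach number plural ki- → kimrekorav.
Apply vowel harmony: kimrekorav → kumrekorav.

kumrekorav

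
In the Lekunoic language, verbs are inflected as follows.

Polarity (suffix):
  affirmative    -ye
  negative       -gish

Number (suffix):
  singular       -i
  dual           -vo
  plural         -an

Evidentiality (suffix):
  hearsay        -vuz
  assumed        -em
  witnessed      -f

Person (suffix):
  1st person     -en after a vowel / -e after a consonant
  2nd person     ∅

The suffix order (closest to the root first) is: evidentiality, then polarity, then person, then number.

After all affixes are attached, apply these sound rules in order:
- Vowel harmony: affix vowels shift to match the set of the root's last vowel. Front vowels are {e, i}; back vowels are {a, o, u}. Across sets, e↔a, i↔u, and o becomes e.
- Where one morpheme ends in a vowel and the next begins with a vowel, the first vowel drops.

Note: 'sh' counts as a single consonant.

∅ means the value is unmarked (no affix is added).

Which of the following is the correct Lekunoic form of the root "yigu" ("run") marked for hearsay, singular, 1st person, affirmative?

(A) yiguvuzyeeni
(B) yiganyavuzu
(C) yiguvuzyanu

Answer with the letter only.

Attach evidentiality hearsay -vuz → yiguvuz.
Attach polarity affirmative -ye → yiguvuzye.
Attach person 1st person -en (after vowel 'e') → yiguvuzyeen.
Attach number singular -i → yiguvuzyeeni.
Apply vowel harmony: yiguvuzyeeni → yiguvuzyaanu.
Apply vowel deletion: yiguvuzyaanu → yiguvuzyanu.
So the correct form is yiguvuzyanu, option (C).
(B) yiganyavuzu is wrong: it has the affixes in the wrong order.
(A) yiguvuzyeeni is wrong: it fails to apply the sound rule(s).

C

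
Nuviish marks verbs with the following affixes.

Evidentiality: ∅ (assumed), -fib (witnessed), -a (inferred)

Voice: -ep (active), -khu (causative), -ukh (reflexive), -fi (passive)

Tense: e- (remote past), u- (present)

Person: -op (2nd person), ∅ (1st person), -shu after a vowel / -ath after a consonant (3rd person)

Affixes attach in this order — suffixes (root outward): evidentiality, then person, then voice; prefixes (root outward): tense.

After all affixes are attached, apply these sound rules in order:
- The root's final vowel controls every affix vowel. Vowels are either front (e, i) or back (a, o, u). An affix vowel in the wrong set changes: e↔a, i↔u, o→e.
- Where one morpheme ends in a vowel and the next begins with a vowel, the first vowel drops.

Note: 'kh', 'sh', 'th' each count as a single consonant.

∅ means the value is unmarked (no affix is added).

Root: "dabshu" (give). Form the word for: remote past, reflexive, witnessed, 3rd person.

adabshufubathukh

Attach tense remote past e- → edabshu.
Attach evidentiality witnessed -fib → edabshufib.
Attach person 3rd person -ath (after consonant 'b') → edabshufibath.
Attach voice reflexive -ukh → edabshufibathukh.
Apply vowel harmony: edabshufibathukh → adabshufubathukh.
Vowel deletion: no change.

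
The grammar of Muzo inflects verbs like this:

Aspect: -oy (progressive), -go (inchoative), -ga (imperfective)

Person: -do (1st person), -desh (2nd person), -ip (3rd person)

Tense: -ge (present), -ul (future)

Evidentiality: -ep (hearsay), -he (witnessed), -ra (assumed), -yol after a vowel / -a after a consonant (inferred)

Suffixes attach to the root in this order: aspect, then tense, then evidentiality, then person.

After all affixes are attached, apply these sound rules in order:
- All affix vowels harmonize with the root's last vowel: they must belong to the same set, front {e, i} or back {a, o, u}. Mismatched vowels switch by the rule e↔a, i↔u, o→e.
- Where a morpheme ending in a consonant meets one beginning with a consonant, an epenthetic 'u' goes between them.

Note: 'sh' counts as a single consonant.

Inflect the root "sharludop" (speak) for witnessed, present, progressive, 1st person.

sharludopoyugahado

Attach aspect progressive -oy → sharludopoy.
Attach tense present -ge → sharludopoyge.
Attach evidentiality witnessed -he → sharludopoygehe.
Attach person 1st person -do → sharludopoygehedo.
Apply vowel harmony: sharludopoygehedo → sharludopoygahado.
Apply epenthesis: sharludopoygahado → sharludopoyugahado.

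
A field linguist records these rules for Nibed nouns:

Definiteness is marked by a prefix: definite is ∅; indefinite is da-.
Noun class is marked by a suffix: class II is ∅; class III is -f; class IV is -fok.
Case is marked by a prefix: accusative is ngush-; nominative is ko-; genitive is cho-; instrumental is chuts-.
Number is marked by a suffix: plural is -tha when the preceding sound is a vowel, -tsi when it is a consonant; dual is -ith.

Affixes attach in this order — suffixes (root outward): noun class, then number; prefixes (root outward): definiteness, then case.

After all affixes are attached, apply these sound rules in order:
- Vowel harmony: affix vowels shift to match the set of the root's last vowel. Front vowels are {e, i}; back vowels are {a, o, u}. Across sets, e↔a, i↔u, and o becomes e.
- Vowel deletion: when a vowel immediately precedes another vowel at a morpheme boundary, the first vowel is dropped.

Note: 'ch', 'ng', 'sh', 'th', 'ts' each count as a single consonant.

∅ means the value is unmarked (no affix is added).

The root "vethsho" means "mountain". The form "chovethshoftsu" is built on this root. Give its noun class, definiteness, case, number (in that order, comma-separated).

Segment: cho-vethsho-f-tsi.
noun class: -f → class III.
definiteness: ∅ → definite.
case: cho- → genitive.
number: -tha/tsi → plural.

class III, definite, genitive, plural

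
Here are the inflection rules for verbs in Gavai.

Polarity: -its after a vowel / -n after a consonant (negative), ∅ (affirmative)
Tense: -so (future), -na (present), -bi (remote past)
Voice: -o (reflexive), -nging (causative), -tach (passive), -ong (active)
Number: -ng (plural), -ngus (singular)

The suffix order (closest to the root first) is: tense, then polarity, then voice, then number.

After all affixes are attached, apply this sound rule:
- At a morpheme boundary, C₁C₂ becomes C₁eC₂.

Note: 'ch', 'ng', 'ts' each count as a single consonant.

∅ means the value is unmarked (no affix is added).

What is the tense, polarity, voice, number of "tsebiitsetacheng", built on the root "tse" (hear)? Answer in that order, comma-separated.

Segment: tse-bi-its-tach-ng.
tense: -bi → remote past.
polarity: -its/n → negative.
voice: -tach → passive.
number: -ng → plural.

remote past, negative, passive, plural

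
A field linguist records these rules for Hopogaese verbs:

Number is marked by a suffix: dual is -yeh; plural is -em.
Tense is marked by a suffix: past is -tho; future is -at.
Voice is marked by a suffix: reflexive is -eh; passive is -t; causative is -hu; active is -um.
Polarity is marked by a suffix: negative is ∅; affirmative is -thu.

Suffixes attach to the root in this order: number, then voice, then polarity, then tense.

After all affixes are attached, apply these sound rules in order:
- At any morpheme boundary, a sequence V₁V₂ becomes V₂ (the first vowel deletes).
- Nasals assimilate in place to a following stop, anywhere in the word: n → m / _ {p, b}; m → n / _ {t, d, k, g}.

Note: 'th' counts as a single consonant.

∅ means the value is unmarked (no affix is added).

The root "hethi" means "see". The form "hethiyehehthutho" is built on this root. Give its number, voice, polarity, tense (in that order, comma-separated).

Segment: hethi-yeh-eh-thu-tho.
number: -yeh → dual.
voice: -eh → reflexive.
polarity: -thu → affirmative.
tense: -tho → past.

dual, reflexive, affirmative, past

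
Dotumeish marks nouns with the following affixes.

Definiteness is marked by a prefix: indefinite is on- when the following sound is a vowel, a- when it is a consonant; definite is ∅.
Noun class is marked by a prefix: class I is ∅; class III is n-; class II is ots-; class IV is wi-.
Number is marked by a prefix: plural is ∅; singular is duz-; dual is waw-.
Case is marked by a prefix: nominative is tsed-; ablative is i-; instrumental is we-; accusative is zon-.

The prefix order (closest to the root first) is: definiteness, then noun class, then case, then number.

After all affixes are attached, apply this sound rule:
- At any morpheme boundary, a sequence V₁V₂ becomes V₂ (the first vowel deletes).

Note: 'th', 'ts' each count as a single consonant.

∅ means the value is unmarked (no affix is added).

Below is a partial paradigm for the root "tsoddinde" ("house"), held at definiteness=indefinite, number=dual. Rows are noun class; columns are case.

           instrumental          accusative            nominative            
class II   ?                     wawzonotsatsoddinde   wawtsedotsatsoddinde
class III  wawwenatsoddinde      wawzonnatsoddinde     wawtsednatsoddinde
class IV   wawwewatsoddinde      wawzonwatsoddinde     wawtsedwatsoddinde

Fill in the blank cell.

wawwotsatsoddinde

Attach definiteness indefinite a- (before consonant 'ts') → atsoddinde.
Attach noun class class II ots- → otsatsoddinde.
Attach case instrumental we- → weotsatsoddinde.
Attach number dual waw- → wawweotsatsoddinde.
Apply vowel deletion: wawweotsatsoddinde → wawwotsatsoddinde.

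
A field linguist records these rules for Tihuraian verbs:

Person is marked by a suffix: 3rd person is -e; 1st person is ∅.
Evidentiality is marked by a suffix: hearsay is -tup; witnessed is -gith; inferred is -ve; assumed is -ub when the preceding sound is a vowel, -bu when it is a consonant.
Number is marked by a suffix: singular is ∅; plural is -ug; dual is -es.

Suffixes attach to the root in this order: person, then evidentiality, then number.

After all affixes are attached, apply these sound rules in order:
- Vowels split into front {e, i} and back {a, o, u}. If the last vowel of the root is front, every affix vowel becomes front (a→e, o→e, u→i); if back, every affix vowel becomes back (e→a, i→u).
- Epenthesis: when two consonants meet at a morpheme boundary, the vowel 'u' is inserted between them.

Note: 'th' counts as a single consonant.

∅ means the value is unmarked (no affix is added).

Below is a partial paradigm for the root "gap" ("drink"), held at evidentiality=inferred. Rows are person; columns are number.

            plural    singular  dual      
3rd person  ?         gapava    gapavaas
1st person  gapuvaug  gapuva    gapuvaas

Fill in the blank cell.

Attach person 3rd person -e → gape.
Attach evidentiality inferred -ve → gapeve.
Attach number plural -ug → gapeveug.
Apply vowel harmony: gapeveug → gapavaug.
Epenthesis: no change.

gapavaug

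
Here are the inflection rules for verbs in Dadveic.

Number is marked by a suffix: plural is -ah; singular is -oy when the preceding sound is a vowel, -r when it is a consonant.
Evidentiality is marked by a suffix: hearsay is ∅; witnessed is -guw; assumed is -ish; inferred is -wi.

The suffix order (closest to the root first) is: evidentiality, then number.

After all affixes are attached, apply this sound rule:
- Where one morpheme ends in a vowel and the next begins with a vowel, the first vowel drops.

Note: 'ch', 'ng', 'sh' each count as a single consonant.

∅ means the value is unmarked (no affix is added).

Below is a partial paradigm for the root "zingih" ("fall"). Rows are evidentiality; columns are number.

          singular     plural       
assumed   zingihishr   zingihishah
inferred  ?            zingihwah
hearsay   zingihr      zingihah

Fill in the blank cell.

zingihwoy

Attach evidentiality inferred -wi → zingihwi.
Attach number singular -oy (after vowel 'i') → zingihwioy.
Apply vowel deletion: zingihwioy → zingihwoy.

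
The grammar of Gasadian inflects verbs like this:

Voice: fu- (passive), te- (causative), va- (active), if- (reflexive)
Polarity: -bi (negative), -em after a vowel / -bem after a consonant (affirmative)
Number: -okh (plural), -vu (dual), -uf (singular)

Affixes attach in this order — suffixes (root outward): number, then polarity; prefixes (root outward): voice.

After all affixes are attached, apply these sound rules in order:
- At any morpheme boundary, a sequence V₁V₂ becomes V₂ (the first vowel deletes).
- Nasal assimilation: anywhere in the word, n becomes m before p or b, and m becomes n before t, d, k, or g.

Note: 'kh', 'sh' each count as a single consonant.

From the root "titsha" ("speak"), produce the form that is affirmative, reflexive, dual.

Attach number dual -vu → titshavu.
Attach polarity affirmative -em (after vowel 'u') → titshavuem.
Attach voice reflexive if- → iftitshavuem.
Apply vowel deletion: iftitshavuem → iftitshavem.
Nasal assimilation: no change.

iftitshavem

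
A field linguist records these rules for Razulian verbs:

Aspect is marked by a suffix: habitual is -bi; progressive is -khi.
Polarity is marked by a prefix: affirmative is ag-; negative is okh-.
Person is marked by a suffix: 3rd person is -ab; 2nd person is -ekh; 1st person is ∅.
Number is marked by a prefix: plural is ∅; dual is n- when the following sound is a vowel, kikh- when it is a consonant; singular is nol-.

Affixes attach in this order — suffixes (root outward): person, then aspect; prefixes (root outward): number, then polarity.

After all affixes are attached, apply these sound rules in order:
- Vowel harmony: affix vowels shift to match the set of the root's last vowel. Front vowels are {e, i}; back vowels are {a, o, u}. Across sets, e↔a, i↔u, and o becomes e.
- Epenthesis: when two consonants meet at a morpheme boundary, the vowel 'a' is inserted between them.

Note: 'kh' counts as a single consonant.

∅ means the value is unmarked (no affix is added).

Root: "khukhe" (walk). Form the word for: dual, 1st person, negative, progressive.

ekhakikhakhukhekhi

Attach number dual kikh- (before consonant 'kh') → kikhkhukhe.
Attach polarity negative okh- → okhkikhkhukhe.
person = 1st person: zero marking, form stays okhkikhkhukhe.
Attach aspect progressive -khi → okhkikhkhukhekhi.
Apply vowel harmony: okhkikhkhukhekhi → ekhkikhkhukhekhi.
Apply epenthesis: ekhkikhkhukhekhi → ekhakikhakhukhekhi.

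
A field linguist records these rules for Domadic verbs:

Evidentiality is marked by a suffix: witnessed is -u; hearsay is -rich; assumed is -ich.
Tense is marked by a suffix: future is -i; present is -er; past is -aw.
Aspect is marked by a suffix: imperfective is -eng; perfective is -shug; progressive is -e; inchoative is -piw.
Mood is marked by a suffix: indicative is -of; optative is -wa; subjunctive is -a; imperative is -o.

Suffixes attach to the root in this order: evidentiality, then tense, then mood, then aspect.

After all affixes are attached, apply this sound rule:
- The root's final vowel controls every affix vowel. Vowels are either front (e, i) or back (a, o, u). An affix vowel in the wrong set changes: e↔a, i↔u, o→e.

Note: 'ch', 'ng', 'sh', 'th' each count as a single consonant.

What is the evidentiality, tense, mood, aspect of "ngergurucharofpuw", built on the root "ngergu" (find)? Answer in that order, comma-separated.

hearsay, present, indicative, inchoative

Segment: ngergu-rich-er-of-piw.
evidentiality: -rich → hearsay.
tense: -er → present.
mood: -of → indicative.
aspect: -piw → inchoative.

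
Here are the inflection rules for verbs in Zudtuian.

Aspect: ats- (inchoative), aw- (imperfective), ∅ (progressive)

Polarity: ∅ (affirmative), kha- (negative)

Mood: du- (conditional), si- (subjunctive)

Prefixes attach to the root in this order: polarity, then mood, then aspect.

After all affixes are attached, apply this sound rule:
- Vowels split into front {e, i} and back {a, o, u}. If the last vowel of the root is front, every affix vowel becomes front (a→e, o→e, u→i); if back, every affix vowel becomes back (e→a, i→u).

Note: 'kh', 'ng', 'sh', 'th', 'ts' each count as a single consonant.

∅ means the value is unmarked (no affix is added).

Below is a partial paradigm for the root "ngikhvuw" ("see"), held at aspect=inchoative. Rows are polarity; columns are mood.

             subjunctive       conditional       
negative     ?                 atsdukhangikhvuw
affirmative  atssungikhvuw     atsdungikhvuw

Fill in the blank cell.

atssukhangikhvuw

Attach polarity negative kha- → khangikhvuw.
Attach mood subjunctive si- → sikhangikhvuw.
Attach aspect inchoative ats- → atssikhangikhvuw.
Apply vowel harmony: atssikhangikhvuw → atssukhangikhvuw.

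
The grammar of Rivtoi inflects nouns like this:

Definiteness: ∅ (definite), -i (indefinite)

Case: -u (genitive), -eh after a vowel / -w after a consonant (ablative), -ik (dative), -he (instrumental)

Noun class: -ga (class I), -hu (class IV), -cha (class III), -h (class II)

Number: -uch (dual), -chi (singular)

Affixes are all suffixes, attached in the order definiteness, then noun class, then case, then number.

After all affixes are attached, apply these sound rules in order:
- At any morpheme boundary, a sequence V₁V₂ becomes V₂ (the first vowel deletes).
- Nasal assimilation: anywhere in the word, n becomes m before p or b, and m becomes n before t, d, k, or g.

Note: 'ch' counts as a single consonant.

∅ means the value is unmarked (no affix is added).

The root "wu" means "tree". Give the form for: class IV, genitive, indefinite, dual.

wihuch

Attach definiteness indefinite -i → wui.
Attach noun class class IV -hu → wuihu.
Attach case genitive -u → wuihuu.
Attach number dual -uch → wuihuuuch.
Apply vowel deletion: wuihuuuch → wihuch.
Nasal assimilation: no change.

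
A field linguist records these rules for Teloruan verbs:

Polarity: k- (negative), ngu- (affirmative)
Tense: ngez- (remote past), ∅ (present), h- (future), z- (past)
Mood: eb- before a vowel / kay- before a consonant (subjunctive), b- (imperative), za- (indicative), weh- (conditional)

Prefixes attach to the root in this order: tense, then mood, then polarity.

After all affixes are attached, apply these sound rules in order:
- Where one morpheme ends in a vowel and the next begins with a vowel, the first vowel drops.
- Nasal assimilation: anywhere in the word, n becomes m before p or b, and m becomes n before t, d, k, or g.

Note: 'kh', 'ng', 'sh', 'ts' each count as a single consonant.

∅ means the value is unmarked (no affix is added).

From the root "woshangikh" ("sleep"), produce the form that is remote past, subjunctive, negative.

Attach tense remote past ngez- → ngezwoshangikh.
Attach mood subjunctive kay- (before consonant 'ng') → kayngezwoshangikh.
Attach polarity negative k- → kkayngezwoshangikh.
Vowel deletion: no change.
Nasal assimilation: no change.

kkayngezwoshangikh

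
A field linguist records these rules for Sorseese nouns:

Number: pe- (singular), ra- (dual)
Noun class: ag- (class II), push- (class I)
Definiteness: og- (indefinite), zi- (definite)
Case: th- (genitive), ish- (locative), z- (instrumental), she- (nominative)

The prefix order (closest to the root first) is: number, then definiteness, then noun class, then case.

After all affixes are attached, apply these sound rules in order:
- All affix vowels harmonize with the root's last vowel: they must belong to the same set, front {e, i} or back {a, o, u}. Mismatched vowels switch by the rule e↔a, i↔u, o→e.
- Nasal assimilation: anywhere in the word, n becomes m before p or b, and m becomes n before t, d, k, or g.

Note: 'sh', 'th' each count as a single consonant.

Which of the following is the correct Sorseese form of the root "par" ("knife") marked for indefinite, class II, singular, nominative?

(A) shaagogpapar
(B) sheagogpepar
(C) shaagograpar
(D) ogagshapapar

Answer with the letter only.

Attach number singular pe- → pepar.
Attach definiteness indefinite og- → ogpepar.
Attach noun class class II ag- → agogpepar.
Attach case nominative she- → sheagogpepar.
Apply vowel harmony: sheagogpepar → shaagogpapar.
Nasal assimilation: no change.
So the correct form is shaagogpapar, option (A).
(C) shaagograpar is wrong: it uses dual instead of singular for number.
(B) sheagogpepar is wrong: it fails to apply the sound rule(s).
(D) ogagshapapar is wrong: it has the affixes in the wrong order.

A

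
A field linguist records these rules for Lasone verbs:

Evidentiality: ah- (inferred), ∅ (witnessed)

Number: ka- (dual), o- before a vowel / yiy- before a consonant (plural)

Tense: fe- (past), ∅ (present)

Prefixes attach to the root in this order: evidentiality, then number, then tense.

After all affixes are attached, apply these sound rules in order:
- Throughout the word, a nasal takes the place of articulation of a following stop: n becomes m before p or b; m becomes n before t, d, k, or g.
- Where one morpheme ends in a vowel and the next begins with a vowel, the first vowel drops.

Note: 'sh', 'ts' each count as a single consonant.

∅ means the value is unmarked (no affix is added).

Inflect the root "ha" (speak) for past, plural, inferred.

Attach evidentiality inferred ah- → ahha.
Attach number plural o- (before vowel 'a') → oahha.
Attach tense past fe- → feoahha.
Nasal assimilation: no change.
Apply vowel deletion: feoahha → fahha.

fahha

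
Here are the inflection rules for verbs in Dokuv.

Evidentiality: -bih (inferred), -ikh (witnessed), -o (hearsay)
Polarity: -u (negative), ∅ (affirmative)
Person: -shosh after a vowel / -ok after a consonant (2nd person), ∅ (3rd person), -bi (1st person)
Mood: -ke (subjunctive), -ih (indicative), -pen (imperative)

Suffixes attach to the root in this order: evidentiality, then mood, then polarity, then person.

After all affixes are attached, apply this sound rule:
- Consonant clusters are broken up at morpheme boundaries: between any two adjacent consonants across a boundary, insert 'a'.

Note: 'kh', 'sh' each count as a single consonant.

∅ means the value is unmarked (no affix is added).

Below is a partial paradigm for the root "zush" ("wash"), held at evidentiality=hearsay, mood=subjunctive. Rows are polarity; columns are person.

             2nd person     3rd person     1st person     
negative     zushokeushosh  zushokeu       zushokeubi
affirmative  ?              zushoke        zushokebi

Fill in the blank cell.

zushokeshosh

Attach evidentiality hearsay -o → zusho.
Attach mood subjunctive -ke → zushoke.
polarity = affirmative: zero marking, form stays zushoke.
Attach person 2nd person -shosh (after vowel 'e') → zushokeshosh.
Epenthesis: no change.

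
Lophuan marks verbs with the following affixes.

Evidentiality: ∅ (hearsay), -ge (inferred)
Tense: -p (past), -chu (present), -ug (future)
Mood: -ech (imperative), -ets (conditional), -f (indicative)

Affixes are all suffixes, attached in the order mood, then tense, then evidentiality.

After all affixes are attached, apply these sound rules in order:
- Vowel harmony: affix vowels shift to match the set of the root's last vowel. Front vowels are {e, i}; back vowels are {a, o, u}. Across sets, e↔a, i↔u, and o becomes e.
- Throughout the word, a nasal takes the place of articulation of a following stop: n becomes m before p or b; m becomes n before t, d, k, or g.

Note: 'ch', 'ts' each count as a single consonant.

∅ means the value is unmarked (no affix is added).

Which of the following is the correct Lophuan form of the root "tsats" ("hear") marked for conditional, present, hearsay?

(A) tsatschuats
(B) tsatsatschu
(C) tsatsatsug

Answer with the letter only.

Attach mood conditional -ets → tsatsets.
Attach tense present -chu → tsatsetschu.
evidentiality = hearsay: zero marking, form stays tsatsetschu.
Apply vowel harmony: tsatsetschu → tsatsatschu.
Nasal assimilation: no change.
So the correct form is tsatsatschu, option (B).
(C) tsatsatsug is wrong: it uses future instead of present for tense.
(A) tsatschuats is wrong: it has the affixes in the wrong order.

B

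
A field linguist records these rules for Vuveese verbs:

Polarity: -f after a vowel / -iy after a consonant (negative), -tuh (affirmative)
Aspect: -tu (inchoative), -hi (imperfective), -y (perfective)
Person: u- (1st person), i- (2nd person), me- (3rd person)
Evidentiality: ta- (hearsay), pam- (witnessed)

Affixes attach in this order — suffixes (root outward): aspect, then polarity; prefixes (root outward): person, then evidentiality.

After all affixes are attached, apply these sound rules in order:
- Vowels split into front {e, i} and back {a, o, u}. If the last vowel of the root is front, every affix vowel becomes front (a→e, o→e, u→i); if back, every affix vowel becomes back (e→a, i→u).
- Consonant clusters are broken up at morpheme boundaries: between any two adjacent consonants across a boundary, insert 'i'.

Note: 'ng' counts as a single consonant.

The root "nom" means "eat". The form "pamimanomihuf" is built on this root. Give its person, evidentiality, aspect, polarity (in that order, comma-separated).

3rd person, witnessed, imperfective, negative

Segment: pam-me-nom-hi-f.
person: me- → 3rd person.
evidentiality: pam- → witnessed.
aspect: -hi → imperfective.
polarity: -f/iy → negative.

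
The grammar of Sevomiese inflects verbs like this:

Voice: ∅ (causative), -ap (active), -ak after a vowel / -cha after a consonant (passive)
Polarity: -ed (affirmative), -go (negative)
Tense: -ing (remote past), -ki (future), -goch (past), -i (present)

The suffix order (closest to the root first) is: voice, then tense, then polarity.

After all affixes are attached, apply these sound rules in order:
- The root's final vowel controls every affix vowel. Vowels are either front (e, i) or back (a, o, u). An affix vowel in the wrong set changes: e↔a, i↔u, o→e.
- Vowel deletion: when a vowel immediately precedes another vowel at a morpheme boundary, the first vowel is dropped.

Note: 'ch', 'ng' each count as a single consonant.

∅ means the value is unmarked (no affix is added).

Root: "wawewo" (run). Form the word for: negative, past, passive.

wawewakgochgo

Attach voice passive -ak (after vowel 'o') → wawewoak.
Attach tense past -goch → wawewoakgoch.
Attach polarity negative -go → wawewoakgochgo.
Vowel harmony: no change.
Apply vowel deletion: wawewoakgochgo → wawewakgochgo.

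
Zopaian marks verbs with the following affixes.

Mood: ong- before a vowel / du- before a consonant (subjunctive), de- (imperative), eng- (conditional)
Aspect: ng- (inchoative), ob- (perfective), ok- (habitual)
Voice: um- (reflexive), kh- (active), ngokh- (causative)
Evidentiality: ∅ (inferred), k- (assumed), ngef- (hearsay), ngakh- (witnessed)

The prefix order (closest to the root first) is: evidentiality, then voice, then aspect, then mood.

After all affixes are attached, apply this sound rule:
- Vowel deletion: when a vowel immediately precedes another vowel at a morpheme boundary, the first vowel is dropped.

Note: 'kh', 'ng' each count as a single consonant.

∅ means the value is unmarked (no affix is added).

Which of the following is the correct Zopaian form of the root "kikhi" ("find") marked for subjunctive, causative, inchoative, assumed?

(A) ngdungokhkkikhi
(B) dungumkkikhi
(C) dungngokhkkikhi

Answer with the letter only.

Attach evidentiality assumed k- → kkikhi.
Attach voice causative ngokh- → ngokhkkikhi.
Attach aspect inchoative ng- → ngngokhkkikhi.
Attach mood subjunctive du- (before consonant 'ng') → dungngokhkkikhi.
Vowel deletion: no change.
So the correct form is dungngokhkkikhi, option (C).
(B) dungumkkikhi is wrong: it uses reflexive instead of causative for voice.
(A) ngdungokhkkikhi is wrong: it has the affixes in the wrong order.

C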